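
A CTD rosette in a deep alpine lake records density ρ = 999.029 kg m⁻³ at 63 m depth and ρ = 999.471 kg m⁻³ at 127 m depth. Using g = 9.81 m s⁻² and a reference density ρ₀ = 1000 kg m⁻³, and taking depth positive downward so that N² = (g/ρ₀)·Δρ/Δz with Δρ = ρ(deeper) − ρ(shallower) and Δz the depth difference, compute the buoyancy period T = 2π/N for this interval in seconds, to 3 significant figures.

Δρ = 999.471 − 999.029 = 0.442 kg m⁻³ over Δz = 127 − 63 = 64 m.
N² = (9.81/1000) × (0.442/64) = 6.7750 × 10⁻⁵ s⁻².
N = √(6.7750 × 10⁻⁵) = 8.2310 × 10⁻³ rad s⁻¹, so T = 2π/N = 763.36 s ≈ 763 s.

763 s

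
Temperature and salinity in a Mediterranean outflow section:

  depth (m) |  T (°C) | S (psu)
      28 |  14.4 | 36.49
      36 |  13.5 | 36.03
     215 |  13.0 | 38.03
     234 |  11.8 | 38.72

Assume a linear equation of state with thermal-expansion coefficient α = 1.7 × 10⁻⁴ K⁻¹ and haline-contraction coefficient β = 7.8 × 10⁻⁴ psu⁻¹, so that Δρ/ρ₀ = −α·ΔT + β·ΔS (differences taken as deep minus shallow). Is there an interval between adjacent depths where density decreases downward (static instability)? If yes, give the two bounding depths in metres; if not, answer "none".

28–36 m

Evaluate Δρ/ρ₀ = −αΔT + βΔS across each adjacent pair:
  28–36 m: −αΔT+βΔS = −(1.7 × 10⁻⁴)(-0.9)+(7.8 × 10⁻⁴)(-0.46) = -2.1 × 10⁻⁴ → UNSTABLE
  36–215 m: −αΔT+βΔS = −(1.7 × 10⁻⁴)(-0.5)+(7.8 × 10⁻⁴)(+2.00) = 1.6 × 10⁻³ → stable
  215–234 m: −αΔT+βΔS = −(1.7 × 10⁻⁴)(-1.2)+(7.8 × 10⁻⁴)(+0.69) = 7.4 × 10⁻⁴ → stable
The 28–36 m interval has Δρ < 0: lighter water underlies denser water.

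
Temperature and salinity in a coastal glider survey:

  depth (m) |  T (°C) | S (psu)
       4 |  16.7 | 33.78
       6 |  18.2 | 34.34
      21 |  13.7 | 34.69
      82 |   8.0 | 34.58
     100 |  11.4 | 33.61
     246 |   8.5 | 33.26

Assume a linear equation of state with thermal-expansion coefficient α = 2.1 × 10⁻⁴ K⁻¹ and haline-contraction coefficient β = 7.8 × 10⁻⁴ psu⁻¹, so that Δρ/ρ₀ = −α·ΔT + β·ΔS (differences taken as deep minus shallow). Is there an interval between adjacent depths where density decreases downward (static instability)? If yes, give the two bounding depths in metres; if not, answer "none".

82–100 m

Evaluate Δρ/ρ₀ = −αΔT + βΔS across each adjacent pair:
  4–6 m: −αΔT+βΔS = −(2.1 × 10⁻⁴)(+1.5)+(7.8 × 10⁻⁴)(+0.56) = 1.2 × 10⁻⁴ → stable
  6–21 m: −αΔT+βΔS = −(2.1 × 10⁻⁴)(-4.5)+(7.8 × 10⁻⁴)(+0.35) = 1.2 × 10⁻³ → stable
  21–82 m: −αΔT+βΔS = −(2.1 × 10⁻⁴)(-5.7)+(7.8 × 10⁻⁴)(-0.11) = 1.1 × 10⁻³ → stable
  82–100 m: −αΔT+βΔS = −(2.1 × 10⁻⁴)(+3.4)+(7.8 × 10⁻⁴)(-0.97) = -1.5 × 10⁻³ → UNSTABLE
  100–246 m: −αΔT+βΔS = −(2.1 × 10⁻⁴)(-2.9)+(7.8 × 10⁻⁴)(-0.35) = 3.4 × 10⁻⁴ → stable
The 82–100 m interval has Δρ < 0: lighter water underlies denser water.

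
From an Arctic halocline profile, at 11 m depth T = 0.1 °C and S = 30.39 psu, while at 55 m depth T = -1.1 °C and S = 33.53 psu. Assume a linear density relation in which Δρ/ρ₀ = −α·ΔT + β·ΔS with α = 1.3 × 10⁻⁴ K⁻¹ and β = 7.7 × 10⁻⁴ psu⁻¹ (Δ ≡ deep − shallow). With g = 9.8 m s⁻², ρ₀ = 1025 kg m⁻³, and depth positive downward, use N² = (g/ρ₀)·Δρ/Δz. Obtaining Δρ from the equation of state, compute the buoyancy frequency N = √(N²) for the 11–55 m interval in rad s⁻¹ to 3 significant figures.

0.0239 rad s⁻¹

ΔT = -1.2 K, ΔS = +3.14 psu (deep − shallow).
Δρ/ρ₀ = −αΔT + βΔS = 1.56 × 10⁻⁴ + 2.4178 × 10⁻³ = 2.5738 × 10⁻³, so Δρ ≈ 2.638 kg m⁻³.
N² = (g/ρ₀)·Δρ/Δz = g·(Δρ/ρ₀)/Δz = 9.8 × 2.5738 × 10⁻³ / 44 = 5.7326 × 10⁻⁴ s⁻².
N = √(5.7326 × 10⁻⁴) = 0.023943 rad s⁻¹ ≈ 0.0239 rad s⁻¹.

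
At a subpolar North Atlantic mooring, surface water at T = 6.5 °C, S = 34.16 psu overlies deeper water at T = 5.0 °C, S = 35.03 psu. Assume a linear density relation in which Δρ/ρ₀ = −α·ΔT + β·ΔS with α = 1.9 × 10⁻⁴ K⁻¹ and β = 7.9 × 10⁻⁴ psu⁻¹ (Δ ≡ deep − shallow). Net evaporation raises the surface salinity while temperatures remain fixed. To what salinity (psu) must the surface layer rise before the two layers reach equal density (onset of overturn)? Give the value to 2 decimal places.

Neutral buoyancy requires −α(T_deep − T_surf) + β(S_deep − S_surf′) = 0.
S_surf′ = S_deep − (α/β)·ΔT = 35.03 − (1.9 × 10⁻⁴/7.9 × 10⁻⁴)·(-1.5) = 35.3908 psu.
Increase required: 35.3908 − 34.16 = 1.2308 psu.

35.39 psu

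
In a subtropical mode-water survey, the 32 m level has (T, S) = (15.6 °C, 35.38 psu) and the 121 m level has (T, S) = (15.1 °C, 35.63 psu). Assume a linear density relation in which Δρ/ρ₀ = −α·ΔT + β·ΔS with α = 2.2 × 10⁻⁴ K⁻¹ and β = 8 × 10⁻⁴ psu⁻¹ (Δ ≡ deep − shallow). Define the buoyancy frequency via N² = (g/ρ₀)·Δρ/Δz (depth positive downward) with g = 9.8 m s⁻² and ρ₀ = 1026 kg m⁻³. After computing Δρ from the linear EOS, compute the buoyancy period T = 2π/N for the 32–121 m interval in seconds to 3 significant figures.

1.08 × 10³ s

ΔT = -0.5 K, ΔS = +0.25 psu (deep − shallow).
Δρ/ρ₀ = −αΔT + βΔS = 1.10 × 10⁻⁴ + 2.00 × 10⁻⁴ = 3.10 × 10⁻⁴, so Δρ ≈ 0.3181 kg m⁻³.
N² = (g/ρ₀)·Δρ/Δz = g·(Δρ/ρ₀)/Δz = 9.8 × 3.10 × 10⁻⁴ / 89 = 3.4135 × 10⁻⁵ s⁻².
N = √(3.4135 × 10⁻⁵) = 5.8425 × 10⁻³ rad s⁻¹ → T = 2π/N = 1.0754 × 10³ s ≈ 1.08 × 10³ s.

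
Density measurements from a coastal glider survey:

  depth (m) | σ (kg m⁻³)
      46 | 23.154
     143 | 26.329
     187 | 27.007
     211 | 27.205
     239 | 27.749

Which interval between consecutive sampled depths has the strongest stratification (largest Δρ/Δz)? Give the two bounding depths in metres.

Compute the density gradient over each adjacent pair:
  46–143 m: Δρ/Δz = 3.175/97 = 0.033 kg m⁻⁴
  143–187 m: Δρ/Δz = 0.678/44 = 0.015 kg m⁻⁴
  187–211 m: Δρ/Δz = 0.198/24 = 8.3 × 10⁻³ kg m⁻⁴
  211–239 m: Δρ/Δz = 0.544/28 = 0.019 kg m⁻⁴
The largest gradient is in the 46–143 m interval — the pycnocline.

46–143 m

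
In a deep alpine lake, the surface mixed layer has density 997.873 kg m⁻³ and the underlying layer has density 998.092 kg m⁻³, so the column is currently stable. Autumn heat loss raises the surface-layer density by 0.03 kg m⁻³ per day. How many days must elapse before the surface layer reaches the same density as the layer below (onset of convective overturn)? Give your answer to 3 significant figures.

Density deficit of the surface layer: 998.092 − 997.873 = 0.219 kg m⁻³.
Required change = 0.219 / 0.03 = 7.30 days.

7.30 days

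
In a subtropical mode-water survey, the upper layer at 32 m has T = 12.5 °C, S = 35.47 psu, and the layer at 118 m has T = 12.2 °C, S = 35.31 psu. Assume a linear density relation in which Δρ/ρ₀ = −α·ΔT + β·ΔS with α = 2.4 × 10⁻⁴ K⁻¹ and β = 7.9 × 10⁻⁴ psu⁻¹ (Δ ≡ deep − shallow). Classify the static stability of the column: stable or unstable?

ΔT = 12.2 − 12.5 = -0.3 K and ΔS = 35.31 − 35.47 = -0.16 psu (deep − shallow).
−αΔT = 7.20 × 10⁻⁵; βΔS = -1.264 × 10⁻⁴; sum Δρ/ρ₀ = -5.44 × 10⁻⁵.
Δρ/ρ₀ < 0, so Δρ < 0: deeper water is lighter → statically unstable; the column would overturn.

unstable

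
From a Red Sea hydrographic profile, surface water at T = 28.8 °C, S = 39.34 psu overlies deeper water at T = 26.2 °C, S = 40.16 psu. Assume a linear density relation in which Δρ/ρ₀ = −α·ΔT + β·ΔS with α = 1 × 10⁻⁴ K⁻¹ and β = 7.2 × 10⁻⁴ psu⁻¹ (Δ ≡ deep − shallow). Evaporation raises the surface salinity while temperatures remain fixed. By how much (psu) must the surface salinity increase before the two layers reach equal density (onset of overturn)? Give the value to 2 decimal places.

Neutral buoyancy requires −α(T_deep − T_surf) + β(S_deep − S_surf′) = 0.
S_surf′ = S_deep − (α/β)·ΔT = 40.16 − (1 × 10⁻⁴/7.2 × 10⁻⁴)·(-2.6) = 40.5211 psu.
Increase required: 40.5211 − 39.34 = 1.1811 psu.

1.18 psu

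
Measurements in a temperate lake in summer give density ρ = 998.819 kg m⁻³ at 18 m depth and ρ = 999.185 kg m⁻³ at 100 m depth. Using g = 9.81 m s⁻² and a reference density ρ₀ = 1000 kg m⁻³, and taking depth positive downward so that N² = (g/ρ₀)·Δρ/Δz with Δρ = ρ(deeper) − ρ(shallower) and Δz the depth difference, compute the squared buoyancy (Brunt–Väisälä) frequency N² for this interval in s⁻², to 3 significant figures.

4.38 × 10⁻⁵ s⁻²

Δρ = 999.185 − 998.819 = 0.366 kg m⁻³ over Δz = 100 − 18 = 82 m.
N² = (9.81/1000) × (0.366/82) = 4.3786 × 10⁻⁵ s⁻² ≈ 4.38 × 10⁻⁵ s⁻².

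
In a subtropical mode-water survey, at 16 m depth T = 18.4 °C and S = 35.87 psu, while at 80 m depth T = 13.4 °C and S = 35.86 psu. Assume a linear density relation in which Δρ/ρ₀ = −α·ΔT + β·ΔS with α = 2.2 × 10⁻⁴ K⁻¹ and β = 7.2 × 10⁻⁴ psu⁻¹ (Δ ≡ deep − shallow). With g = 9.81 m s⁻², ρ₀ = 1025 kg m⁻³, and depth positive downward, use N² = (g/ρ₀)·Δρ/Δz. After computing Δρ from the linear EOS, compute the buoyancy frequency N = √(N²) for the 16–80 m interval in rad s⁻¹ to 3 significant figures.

ΔT = -5.0 K, ΔS = -0.01 psu (deep − shallow).
Δρ/ρ₀ = −αΔT + βΔS = 1.10 × 10⁻³ − 7.20 × 10⁻⁶ = 1.0928 × 10⁻³, so Δρ ≈ 1.120 kg m⁻³.
N² = (g/ρ₀)·Δρ/Δz = g·(Δρ/ρ₀)/Δz = 9.81 × 1.0928 × 10⁻³ / 64 = 1.6751 × 10⁻⁴ s⁻².
N = √(1.6751 × 10⁻⁴) = 0.012943 rad s⁻¹ ≈ 0.0129 rad s⁻¹.

0.0129 rad s⁻¹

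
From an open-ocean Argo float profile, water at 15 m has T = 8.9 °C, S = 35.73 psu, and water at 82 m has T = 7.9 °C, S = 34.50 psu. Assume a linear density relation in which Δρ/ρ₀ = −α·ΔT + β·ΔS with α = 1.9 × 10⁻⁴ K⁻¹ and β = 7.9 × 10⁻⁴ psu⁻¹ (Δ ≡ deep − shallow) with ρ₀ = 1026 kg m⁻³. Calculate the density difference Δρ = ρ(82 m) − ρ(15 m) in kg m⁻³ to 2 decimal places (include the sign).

-0.80 kg m⁻³

ΔT = -1.0 K, ΔS = -1.23 psu (deep − shallow).
Δρ/ρ₀ = −(1.9 × 10⁻⁴)(-1.0) + (7.9 × 10⁻⁴)(-1.23) = -7.817 × 10⁻⁴.
Δρ = 1026 × (-7.817 × 10⁻⁴) = -0.80 kg m⁻³.
Negative Δρ: lighter below, statically unstable.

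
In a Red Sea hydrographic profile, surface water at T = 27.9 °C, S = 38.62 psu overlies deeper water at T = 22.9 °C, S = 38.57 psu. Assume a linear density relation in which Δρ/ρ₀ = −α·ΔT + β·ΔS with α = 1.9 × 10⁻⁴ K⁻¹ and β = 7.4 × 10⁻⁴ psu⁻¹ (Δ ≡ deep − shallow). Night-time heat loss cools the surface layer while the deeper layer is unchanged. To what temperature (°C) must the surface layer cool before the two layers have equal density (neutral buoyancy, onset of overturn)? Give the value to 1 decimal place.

23.1 °C

Neutral buoyancy requires Δρ = 0, i.e. −α(T_deep − T_surf′) + β(S_deep − S_surf) = 0.
T_surf′ = T_deep − (β/α)·ΔS = 22.9 − (7.4 × 10⁻⁴/1.9 × 10⁻⁴)·(-0.05) = 23.095 °C.
Cooling required: 27.9 − (23.095) = 4.805 °C.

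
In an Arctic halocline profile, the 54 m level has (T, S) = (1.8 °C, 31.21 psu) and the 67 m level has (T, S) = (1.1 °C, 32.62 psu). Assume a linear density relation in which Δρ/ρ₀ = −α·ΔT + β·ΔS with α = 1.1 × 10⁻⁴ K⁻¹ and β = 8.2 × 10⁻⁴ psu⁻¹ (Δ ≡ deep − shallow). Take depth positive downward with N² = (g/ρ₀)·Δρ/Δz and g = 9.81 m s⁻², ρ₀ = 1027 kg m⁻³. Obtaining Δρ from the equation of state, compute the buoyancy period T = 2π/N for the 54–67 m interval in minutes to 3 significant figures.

3.43 min

ΔT = -0.7 K, ΔS = +1.41 psu (deep − shallow).
Δρ/ρ₀ = −αΔT + βΔS = 7.70 × 10⁻⁵ + 1.1562 × 10⁻³ = 1.2332 × 10⁻³, so Δρ ≈ 1.266 kg m⁻³.
N² = (g/ρ₀)·Δρ/Δz = g·(Δρ/ρ₀)/Δz = 9.81 × 1.2332 × 10⁻³ / 13 = 9.3059 × 10⁻⁴ s⁻².
N = √(9.3059 × 10⁻⁴) = 0.030506 rad s⁻¹ → T = 2π/N = 205.97 s = 3.4328 min ≈ 3.43 min.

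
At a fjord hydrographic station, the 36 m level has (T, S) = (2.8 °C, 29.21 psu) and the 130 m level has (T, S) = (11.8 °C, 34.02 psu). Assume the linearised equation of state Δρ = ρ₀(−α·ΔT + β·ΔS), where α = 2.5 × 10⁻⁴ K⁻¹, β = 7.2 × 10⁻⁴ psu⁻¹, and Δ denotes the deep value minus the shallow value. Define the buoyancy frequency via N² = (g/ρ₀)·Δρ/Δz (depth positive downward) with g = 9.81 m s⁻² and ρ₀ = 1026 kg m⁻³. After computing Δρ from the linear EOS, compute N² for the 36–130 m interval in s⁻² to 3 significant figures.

ΔT = +9.0 K, ΔS = +4.81 psu (deep − shallow).
Δρ/ρ₀ = −αΔT + βΔS = -2.25 × 10⁻³ + 3.4632 × 10⁻³ = 1.2132 × 10⁻³, so Δρ ≈ 1.245 kg m⁻³.
N² = (g/ρ₀)·Δρ/Δz = g·(Δρ/ρ₀)/Δz = 9.81 × 1.2132 × 10⁻³ / 94 = 1.2661 × 10⁻⁴ s⁻² ≈ 1.27 × 10⁻⁴ s⁻².

1.27 × 10⁻⁴ s⁻²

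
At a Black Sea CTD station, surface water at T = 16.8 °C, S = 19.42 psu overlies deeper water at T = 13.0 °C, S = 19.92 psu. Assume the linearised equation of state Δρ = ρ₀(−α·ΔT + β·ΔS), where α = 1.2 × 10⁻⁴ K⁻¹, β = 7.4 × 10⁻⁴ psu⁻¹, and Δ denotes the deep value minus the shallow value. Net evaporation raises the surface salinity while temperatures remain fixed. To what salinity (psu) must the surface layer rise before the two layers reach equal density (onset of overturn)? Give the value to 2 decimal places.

Neutral buoyancy requires −α(T_deep − T_surf) + β(S_deep − S_surf′) = 0.
S_surf′ = S_deep − (α/β)·ΔT = 19.92 − (1.2 × 10⁻⁴/7.4 × 10⁻⁴)·(-3.8) = 20.5362 psu.
Increase required: 20.5362 − 19.42 = 1.1162 psu.

20.54 psu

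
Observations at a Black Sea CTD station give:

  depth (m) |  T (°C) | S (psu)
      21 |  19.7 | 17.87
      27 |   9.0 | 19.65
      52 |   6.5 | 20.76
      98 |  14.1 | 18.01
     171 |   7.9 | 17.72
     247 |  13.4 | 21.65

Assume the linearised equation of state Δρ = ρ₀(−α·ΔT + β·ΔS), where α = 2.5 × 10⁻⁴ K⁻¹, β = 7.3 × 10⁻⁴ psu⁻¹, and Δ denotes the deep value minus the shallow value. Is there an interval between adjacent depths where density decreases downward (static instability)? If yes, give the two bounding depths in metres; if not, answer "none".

Evaluate Δρ/ρ₀ = −αΔT + βΔS across each adjacent pair:
  21–27 m: −αΔT+βΔS = −(2.5 × 10⁻⁴)(-10.7)+(7.3 × 10⁻⁴)(+1.78) = 4.0 × 10⁻³ → stable
  27–52 m: −αΔT+βΔS = −(2.5 × 10⁻⁴)(-2.5)+(7.3 × 10⁻⁴)(+1.11) = 1.4 × 10⁻³ → stable
  52–98 m: −αΔT+βΔS = −(2.5 × 10⁻⁴)(+7.6)+(7.3 × 10⁻⁴)(-2.75) = -3.9 × 10⁻³ → UNSTABLE
  98–171 m: −αΔT+βΔS = −(2.5 × 10⁻⁴)(-6.2)+(7.3 × 10⁻⁴)(-0.29) = 1.3 × 10⁻³ → stable
  171–247 m: −αΔT+βΔS = −(2.5 × 10⁻⁴)(+5.5)+(7.3 × 10⁻⁴)(+3.93) = 1.5 × 10⁻³ → stable
The 52–98 m interval has Δρ < 0: lighter water underlies denser water.

52–98 m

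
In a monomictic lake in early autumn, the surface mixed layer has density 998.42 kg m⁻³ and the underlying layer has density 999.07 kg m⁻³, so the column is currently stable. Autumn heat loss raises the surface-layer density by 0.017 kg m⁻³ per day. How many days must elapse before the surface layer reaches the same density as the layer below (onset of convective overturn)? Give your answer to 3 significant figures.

38.2 days

Density deficit of the surface layer: 999.07 − 998.42 = 0.65 kg m⁻³.
Required change = 0.65 / 0.017 = 38.2 days.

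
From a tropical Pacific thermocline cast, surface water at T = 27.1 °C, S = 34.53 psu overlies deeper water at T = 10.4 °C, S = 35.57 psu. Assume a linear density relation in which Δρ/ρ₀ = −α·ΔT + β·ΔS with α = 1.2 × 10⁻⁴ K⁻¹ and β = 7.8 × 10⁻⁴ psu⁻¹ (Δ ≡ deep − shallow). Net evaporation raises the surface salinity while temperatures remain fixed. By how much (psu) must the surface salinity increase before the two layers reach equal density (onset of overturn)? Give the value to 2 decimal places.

3.61 psu

Neutral buoyancy requires −α(T_deep − T_surf) + β(S_deep − S_surf′) = 0.
S_surf′ = S_deep − (α/β)·ΔT = 35.57 − (1.2 × 10⁻⁴/7.8 × 10⁻⁴)·(-16.7) = 38.1392 psu.
Increase required: 38.1392 − 34.53 = 3.6092 psu.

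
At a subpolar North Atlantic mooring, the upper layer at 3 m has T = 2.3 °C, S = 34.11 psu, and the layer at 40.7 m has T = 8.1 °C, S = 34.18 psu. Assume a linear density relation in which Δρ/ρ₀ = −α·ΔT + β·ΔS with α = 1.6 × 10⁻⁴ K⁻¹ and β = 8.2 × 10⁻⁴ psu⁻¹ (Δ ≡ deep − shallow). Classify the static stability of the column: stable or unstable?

ΔT = 8.1 − 2.3 = +5.8 K and ΔS = 34.18 − 34.11 = +0.07 psu (deep − shallow).
−αΔT = -9.28 × 10⁻⁴; βΔS = 5.74 × 10⁻⁵; sum Δρ/ρ₀ = -8.706 × 10⁻⁴.
Δρ/ρ₀ < 0, so Δρ < 0: deeper water is lighter → statically unstable; the column would overturn.

unstable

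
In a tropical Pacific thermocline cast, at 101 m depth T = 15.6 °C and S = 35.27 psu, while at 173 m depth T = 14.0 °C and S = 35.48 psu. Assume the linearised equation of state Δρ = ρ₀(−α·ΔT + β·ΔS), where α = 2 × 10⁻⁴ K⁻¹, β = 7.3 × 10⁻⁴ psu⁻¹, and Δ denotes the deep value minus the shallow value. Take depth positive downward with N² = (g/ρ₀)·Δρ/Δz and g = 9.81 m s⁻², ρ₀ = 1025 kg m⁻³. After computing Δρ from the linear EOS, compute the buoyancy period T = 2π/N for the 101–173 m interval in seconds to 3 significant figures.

ΔT = -1.6 K, ΔS = +0.21 psu (deep − shallow).
Δρ/ρ₀ = −αΔT + βΔS = 3.20 × 10⁻⁴ + 1.533 × 10⁻⁴ = 4.733 × 10⁻⁴, so Δρ ≈ 0.4851 kg m⁻³.
N² = (g/ρ₀)·Δρ/Δz = g·(Δρ/ρ₀)/Δz = 9.81 × 4.733 × 10⁻⁴ / 72 = 6.4487 × 10⁻⁵ s⁻².
N = √(6.4487 × 10⁻⁵) = 8.0304 × 10⁻³ rad s⁻¹ → T = 2π/N = 782.42 s ≈ 782 s.

782 s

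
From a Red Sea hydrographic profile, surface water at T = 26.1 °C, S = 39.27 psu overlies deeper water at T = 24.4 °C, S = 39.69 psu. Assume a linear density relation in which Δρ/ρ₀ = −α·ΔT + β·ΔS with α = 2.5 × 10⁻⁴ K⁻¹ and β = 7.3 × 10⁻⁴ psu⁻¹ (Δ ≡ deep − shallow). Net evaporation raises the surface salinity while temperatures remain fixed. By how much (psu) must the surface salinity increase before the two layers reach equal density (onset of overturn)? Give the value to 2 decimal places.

Neutral buoyancy requires −α(T_deep − T_surf) + β(S_deep − S_surf′) = 0.
S_surf′ = S_deep − (α/β)·ΔT = 39.69 − (2.5 × 10⁻⁴/7.3 × 10⁻⁴)·(-1.7) = 40.2722 psu.
Increase required: 40.2722 − 39.27 = 1.0022 psu.

1.00 psu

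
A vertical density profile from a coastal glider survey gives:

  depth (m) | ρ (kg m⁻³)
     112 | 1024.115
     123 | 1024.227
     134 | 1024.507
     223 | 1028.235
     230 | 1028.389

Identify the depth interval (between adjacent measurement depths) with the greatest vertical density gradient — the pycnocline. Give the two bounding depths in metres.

134–223 m

Compute the density gradient over each adjacent pair:
  112–123 m: Δρ/Δz = 0.112/11 = 0.010 kg m⁻⁴
  123–134 m: Δρ/Δz = 0.280/11 = 0.025 kg m⁻⁴
  134–223 m: Δρ/Δz = 3.728/89 = 0.042 kg m⁻⁴
  223–230 m: Δρ/Δz = 0.154/7 = 0.022 kg m⁻⁴
The largest gradient is in the 134–223 m interval — the pycnocline.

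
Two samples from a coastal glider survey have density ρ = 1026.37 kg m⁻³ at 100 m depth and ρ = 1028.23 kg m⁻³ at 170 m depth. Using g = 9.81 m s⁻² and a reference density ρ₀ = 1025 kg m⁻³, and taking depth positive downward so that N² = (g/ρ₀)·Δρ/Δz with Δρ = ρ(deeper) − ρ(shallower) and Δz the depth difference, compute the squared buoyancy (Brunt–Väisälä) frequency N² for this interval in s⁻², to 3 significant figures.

Δρ = 1028.23 − 1026.37 = 1.86 kg m⁻³ over Δz = 170 − 100 = 70 m.
N² = (9.81/1025) × (1.86/70) = 2.5431 × 10⁻⁴ s⁻² ≈ 2.54 × 10⁻⁴ s⁻².
N² > 0, so the interval is statically stable.

2.54 × 10⁻⁴ s⁻²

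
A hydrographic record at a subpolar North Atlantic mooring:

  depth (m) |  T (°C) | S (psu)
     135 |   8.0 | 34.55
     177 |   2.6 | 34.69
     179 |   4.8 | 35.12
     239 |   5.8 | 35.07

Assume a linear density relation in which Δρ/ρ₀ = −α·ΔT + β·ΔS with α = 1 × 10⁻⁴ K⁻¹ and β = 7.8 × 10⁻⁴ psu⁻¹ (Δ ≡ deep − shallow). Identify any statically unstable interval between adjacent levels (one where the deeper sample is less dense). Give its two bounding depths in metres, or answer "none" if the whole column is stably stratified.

179–239 m

Evaluate Δρ/ρ₀ = −αΔT + βΔS across each adjacent pair:
  135–177 m: −αΔT+βΔS = −(1 × 10⁻⁴)(-5.4)+(7.8 × 10⁻⁴)(+0.14) = 6.5 × 10⁻⁴ → stable
  177–179 m: −αΔT+βΔS = −(1 × 10⁻⁴)(+2.2)+(7.8 × 10⁻⁴)(+0.43) = 1.2 × 10⁻⁴ → stable
  179–239 m: −αΔT+βΔS = −(1 × 10⁻⁴)(+1.0)+(7.8 × 10⁻⁴)(-0.05) = -1.4 × 10⁻⁴ → UNSTABLE
The 179–239 m interval has Δρ < 0: lighter water underlies denser water.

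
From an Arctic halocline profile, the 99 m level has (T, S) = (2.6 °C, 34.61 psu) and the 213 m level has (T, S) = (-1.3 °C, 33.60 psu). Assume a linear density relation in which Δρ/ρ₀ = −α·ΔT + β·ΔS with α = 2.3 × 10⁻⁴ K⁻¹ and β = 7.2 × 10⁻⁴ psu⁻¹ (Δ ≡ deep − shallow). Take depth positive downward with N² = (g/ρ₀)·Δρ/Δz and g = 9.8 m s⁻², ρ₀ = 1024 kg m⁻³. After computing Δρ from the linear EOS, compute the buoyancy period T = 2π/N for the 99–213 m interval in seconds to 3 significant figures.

ΔT = -3.9 K, ΔS = -1.01 psu (deep − shallow).
Δρ/ρ₀ = −αΔT + βΔS = 8.97 × 10⁻⁴ − 7.272 × 10⁻⁴ = 1.698 × 10⁻⁴, so Δρ ≈ 0.1739 kg m⁻³.
N² = (g/ρ₀)·Δρ/Δz = g·(Δρ/ρ₀)/Δz = 9.8 × 1.698 × 10⁻⁴ / 114 = 1.4597 × 10⁻⁵ s⁻².
N = √(1.4597 × 10⁻⁵) = 3.8206 × 10⁻³ rad s⁻¹ → T = 2π/N = 1.6446 × 10³ s ≈ 1.64 × 10³ s.

1.64 × 10³ s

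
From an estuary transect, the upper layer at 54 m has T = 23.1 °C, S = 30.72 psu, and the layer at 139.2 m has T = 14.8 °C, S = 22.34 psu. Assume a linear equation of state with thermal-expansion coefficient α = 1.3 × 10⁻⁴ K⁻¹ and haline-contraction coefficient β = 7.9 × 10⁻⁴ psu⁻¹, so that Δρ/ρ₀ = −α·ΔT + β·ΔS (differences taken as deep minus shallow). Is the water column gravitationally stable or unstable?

ΔT = 14.8 − 23.1 = -8.3 K and ΔS = 22.34 − 30.72 = -8.38 psu (deep − shallow).
−αΔT = 1.079 × 10⁻³; βΔS = -6.6202 × 10⁻³; sum Δρ/ρ₀ = -5.5412 × 10⁻³.
Δρ/ρ₀ < 0, so Δρ < 0: deeper water is lighter → statically unstable; the column would overturn.

unstable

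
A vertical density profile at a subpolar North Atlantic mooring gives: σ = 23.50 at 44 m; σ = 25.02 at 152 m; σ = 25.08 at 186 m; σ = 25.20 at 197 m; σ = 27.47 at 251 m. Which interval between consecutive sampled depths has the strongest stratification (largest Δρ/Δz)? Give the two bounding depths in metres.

197–251 m

Compute the density gradient over each adjacent pair:
  44–152 m: Δρ/Δz = 1.52/108 = 0.014 kg m⁻⁴
  152–186 m: Δρ/Δz = 0.06/34 = 1.8 × 10⁻³ kg m⁻⁴
  186–197 m: Δρ/Δz = 0.12/11 = 0.011 kg m⁻⁴
  197–251 m: Δρ/Δz = 2.27/54 = 0.042 kg m⁻⁴
The largest gradient is in the 197–251 m interval — the pycnocline.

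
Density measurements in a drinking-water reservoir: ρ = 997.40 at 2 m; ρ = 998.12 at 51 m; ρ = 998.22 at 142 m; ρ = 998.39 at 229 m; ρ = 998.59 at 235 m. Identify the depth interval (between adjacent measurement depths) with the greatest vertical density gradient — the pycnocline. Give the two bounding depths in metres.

229–235 m

Compute the density gradient over each adjacent pair:
  2–51 m: Δρ/Δz = 0.72/49 = 0.015 kg m⁻⁴
  51–142 m: Δρ/Δz = 0.10/91 = 1.1 × 10⁻³ kg m⁻⁴
  142–229 m: Δρ/Δz = 0.17/87 = 2.0 × 10⁻³ kg m⁻⁴
  229–235 m: Δρ/Δz = 0.20/6 = 0.033 kg m⁻⁴
The largest gradient is in the 229–235 m interval — the pycnocline.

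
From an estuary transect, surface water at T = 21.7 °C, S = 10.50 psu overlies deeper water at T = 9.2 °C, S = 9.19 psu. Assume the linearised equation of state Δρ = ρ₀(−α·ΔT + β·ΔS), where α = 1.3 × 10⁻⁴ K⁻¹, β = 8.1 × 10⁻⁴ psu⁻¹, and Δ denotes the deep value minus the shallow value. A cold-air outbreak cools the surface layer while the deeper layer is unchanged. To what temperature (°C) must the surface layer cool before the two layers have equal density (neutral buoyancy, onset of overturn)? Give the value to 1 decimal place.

Neutral buoyancy requires Δρ = 0, i.e. −α(T_deep − T_surf′) + β(S_deep − S_surf) = 0.
T_surf′ = T_deep − (β/α)·ΔS = 9.2 − (8.1 × 10⁻⁴/1.3 × 10⁻⁴)·(-1.31) = 17.362 °C.
Cooling required: 21.7 − (17.362) = 4.338 °C.

17.4 °C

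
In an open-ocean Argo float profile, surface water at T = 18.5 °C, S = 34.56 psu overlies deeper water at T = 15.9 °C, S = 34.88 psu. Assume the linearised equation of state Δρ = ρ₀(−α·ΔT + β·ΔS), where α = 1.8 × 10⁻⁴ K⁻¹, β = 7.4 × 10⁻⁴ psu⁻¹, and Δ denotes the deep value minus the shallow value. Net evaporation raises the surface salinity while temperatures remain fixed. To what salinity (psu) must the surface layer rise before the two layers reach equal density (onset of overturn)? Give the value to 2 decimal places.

35.51 psu

Neutral buoyancy requires −α(T_deep − T_surf) + β(S_deep − S_surf′) = 0.
S_surf′ = S_deep − (α/β)·ΔT = 34.88 − (1.8 × 10⁻⁴/7.4 × 10⁻⁴)·(-2.6) = 35.5124 psu.
Increase required: 35.5124 − 34.56 = 0.9524 psu.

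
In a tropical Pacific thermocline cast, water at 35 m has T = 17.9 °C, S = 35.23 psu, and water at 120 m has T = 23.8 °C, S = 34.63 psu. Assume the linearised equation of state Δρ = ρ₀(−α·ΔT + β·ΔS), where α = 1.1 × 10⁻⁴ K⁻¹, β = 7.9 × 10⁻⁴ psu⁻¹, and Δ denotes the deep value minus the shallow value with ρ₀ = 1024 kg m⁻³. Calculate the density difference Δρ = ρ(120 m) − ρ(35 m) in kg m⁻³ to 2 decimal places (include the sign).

-1.15 kg m⁻³

ΔT = +5.9 K, ΔS = -0.60 psu (deep − shallow).
Δρ/ρ₀ = −(1.1 × 10⁻⁴)(+5.9) + (7.9 × 10⁻⁴)(-0.60) = -1.123 × 10⁻³.
Δρ = 1024 × (-1.123 × 10⁻³) = -1.15 kg m⁻³.
Negative Δρ: lighter below, statically unstable.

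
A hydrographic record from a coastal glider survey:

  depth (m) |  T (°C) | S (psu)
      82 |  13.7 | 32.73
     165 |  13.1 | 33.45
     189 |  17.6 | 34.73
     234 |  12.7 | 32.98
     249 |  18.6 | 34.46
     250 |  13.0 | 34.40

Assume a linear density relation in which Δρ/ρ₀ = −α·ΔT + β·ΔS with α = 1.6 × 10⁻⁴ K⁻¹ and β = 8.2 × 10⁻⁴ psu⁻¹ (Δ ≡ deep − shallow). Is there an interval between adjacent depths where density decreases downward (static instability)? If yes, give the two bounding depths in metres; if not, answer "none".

Evaluate Δρ/ρ₀ = −αΔT + βΔS across each adjacent pair:
  82–165 m: −αΔT+βΔS = −(1.6 × 10⁻⁴)(-0.6)+(8.2 × 10⁻⁴)(+0.72) = 6.9 × 10⁻⁴ → stable
  165–189 m: −αΔT+βΔS = −(1.6 × 10⁻⁴)(+4.5)+(8.2 × 10⁻⁴)(+1.28) = 3.3 × 10⁻⁴ → stable
  189–234 m: −αΔT+βΔS = −(1.6 × 10⁻⁴)(-4.9)+(8.2 × 10⁻⁴)(-1.75) = -6.5 × 10⁻⁴ → UNSTABLE
  234–249 m: −αΔT+βΔS = −(1.6 × 10⁻⁴)(+5.9)+(8.2 × 10⁻⁴)(+1.48) = 2.7 × 10⁻⁴ → stable
  249–250 m: −αΔT+βΔS = −(1.6 × 10⁻⁴)(-5.6)+(8.2 × 10⁻⁴)(-0.06) = 8.5 × 10⁻⁴ → stable
The 189–234 m interval has Δρ < 0: lighter water underlies denser water.

189–234 m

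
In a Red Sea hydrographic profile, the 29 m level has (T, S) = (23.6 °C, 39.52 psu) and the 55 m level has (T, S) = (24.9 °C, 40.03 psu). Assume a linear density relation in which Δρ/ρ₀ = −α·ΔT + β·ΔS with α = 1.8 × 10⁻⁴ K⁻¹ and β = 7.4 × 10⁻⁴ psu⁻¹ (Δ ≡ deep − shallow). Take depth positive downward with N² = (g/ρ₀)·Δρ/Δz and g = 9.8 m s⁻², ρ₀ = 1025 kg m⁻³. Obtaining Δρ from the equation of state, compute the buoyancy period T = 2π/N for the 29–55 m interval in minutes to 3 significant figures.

14.2 min

ΔT = +1.3 K, ΔS = +0.51 psu (deep − shallow).
Δρ/ρ₀ = −αΔT + βΔS = -2.34 × 10⁻⁴ + 3.774 × 10⁻⁴ = 1.434 × 10⁻⁴, so Δρ ≈ 0.1470 kg m⁻³.
N² = (g/ρ₀)·Δρ/Δz = g·(Δρ/ρ₀)/Δz = 9.8 × 1.434 × 10⁻⁴ / 26 = 5.4051 × 10⁻⁵ s⁻².
N = √(5.4051 × 10⁻⁵) = 7.3519 × 10⁻³ rad s⁻¹ → T = 2π/N = 854.63 s = 14.244 min ≈ 14.2 min.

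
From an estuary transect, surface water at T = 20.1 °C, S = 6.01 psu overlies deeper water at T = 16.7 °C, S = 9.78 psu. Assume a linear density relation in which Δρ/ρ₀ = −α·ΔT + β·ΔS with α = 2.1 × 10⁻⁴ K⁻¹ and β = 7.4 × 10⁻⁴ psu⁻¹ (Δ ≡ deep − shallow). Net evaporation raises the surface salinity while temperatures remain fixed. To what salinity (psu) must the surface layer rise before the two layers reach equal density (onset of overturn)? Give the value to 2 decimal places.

10.74 psu

Neutral buoyancy requires −α(T_deep − T_surf) + β(S_deep − S_surf′) = 0.
S_surf′ = S_deep − (α/β)·ΔT = 9.78 − (2.1 × 10⁻⁴/7.4 × 10⁻⁴)·(-3.4) = 10.7449 psu.
Increase required: 10.7449 − 6.01 = 4.7349 psu.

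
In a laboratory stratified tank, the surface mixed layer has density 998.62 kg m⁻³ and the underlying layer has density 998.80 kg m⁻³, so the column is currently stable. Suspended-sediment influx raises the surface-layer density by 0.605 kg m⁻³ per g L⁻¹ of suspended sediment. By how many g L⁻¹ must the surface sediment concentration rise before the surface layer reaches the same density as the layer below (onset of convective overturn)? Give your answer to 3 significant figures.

Density deficit of the surface layer: 998.80 − 998.62 = 0.18 kg m⁻³.
Required change = 0.18 / 0.605 = 0.298 g L⁻¹.

0.298 g L⁻¹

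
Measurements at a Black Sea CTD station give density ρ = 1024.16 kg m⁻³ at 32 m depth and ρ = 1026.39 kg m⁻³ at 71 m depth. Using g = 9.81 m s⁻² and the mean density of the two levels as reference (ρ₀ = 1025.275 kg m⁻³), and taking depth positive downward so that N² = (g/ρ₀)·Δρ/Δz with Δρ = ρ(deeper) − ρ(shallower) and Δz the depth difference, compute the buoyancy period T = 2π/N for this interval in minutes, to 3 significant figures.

4.48 min

Δρ = 1026.39 − 1024.16 = 2.23 kg m⁻³ over Δz = 71 − 32 = 39 m.
N² = (9.81/1025.275) × (2.23/39) = 5.4710 × 10⁻⁴ s⁻².
N = √(5.4710 × 10⁻⁴) = 0.023390 rad s⁻¹, so T = 2π/N = 268.63 s = 4.4772 min ≈ 4.48 min.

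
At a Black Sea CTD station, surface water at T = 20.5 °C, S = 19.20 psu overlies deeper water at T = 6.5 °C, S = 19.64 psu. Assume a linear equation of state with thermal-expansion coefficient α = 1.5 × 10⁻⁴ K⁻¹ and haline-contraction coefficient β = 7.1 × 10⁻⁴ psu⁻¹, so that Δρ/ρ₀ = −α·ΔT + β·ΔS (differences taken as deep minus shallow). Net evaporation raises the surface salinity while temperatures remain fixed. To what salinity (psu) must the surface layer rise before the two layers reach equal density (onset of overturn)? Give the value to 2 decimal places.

Neutral buoyancy requires −α(T_deep − T_surf) + β(S_deep − S_surf′) = 0.
S_surf′ = S_deep − (α/β)·ΔT = 19.64 − (1.5 × 10⁻⁴/7.1 × 10⁻⁴)·(-14.0) = 22.5977 psu.
Increase required: 22.5977 − 19.20 = 3.3977 psu.

22.60 psu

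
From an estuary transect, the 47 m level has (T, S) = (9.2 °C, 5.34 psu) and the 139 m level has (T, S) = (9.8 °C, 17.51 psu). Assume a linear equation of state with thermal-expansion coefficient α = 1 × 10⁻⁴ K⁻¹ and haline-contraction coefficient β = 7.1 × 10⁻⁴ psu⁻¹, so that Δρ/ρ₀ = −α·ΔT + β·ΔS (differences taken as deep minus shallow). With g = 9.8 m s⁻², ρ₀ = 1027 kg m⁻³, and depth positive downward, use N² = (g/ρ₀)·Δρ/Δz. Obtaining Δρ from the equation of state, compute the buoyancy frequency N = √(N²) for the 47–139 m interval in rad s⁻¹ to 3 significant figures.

ΔT = +0.6 K, ΔS = +12.17 psu (deep − shallow).
Δρ/ρ₀ = −αΔT + βΔS = -6.00 × 10⁻⁵ + 8.6407 × 10⁻³ = 8.5807 × 10⁻³, so Δρ ≈ 8.812 kg m⁻³.
N² = (g/ρ₀)·Δρ/Δz = g·(Δρ/ρ₀)/Δz = 9.8 × 8.5807 × 10⁻³ / 92 = 9.1403 × 10⁻⁴ s⁻².
N = √(9.1403 × 10⁻⁴) = 0.030233 rad s⁻¹ ≈ 0.0302 rad s⁻¹.

0.0302 rad s⁻¹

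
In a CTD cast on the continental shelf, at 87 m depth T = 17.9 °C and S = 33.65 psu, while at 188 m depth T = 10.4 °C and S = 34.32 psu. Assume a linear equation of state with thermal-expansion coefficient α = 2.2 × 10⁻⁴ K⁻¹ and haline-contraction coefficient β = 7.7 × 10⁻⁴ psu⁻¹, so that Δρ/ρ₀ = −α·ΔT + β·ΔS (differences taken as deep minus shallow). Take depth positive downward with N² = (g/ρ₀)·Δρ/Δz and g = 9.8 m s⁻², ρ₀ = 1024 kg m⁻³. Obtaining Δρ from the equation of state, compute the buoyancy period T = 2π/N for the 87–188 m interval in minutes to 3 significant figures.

7.22 min

ΔT = -7.5 K, ΔS = +0.67 psu (deep − shallow).
Δρ/ρ₀ = −αΔT + βΔS = 1.65 × 10⁻³ + 5.159 × 10⁻⁴ = 2.1659 × 10⁻³, so Δρ ≈ 2.218 kg m⁻³.
N² = (g/ρ₀)·Δρ/Δz = g·(Δρ/ρ₀)/Δz = 9.8 × 2.1659 × 10⁻³ / 101 = 2.1016 × 10⁻⁴ s⁻².
N = √(2.1016 × 10⁻⁴) = 0.014497 rad s⁻¹ → T = 2π/N = 433.41 s = 7.2235 min ≈ 7.22 min.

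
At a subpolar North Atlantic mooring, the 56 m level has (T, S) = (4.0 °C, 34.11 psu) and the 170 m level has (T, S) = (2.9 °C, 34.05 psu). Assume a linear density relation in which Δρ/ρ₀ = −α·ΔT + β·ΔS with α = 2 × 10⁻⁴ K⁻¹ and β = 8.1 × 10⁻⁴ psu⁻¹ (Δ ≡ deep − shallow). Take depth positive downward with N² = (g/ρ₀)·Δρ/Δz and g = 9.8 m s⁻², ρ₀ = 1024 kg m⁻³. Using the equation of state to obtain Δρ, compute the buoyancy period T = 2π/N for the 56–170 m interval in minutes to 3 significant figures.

27.3 min

ΔT = -1.1 K, ΔS = -0.06 psu (deep − shallow).
Δρ/ρ₀ = −αΔT + βΔS = 2.20 × 10⁻⁴ − 4.86 × 10⁻⁵ = 1.714 × 10⁻⁴, so Δρ ≈ 0.1755 kg m⁻³.
N² = (g/ρ₀)·Δρ/Δz = g·(Δρ/ρ₀)/Δz = 9.8 × 1.714 × 10⁻⁴ / 114 = 1.4734 × 10⁻⁵ s⁻².
N = √(1.4734 × 10⁻⁵) = 3.8385 × 10⁻³ rad s⁻¹ → T = 2π/N = 1.6369 × 10³ s = 27.282 min ≈ 27.3 min.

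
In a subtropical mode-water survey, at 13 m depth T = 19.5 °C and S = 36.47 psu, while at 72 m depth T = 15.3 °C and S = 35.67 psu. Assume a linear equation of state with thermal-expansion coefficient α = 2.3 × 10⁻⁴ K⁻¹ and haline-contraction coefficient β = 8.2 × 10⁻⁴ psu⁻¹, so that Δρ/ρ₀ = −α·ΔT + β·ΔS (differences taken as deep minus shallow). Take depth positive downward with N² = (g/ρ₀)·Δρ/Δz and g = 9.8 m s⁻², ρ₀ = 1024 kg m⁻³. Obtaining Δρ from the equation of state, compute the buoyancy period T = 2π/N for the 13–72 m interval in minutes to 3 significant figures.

ΔT = -4.2 K, ΔS = -0.80 psu (deep − shallow).
Δρ/ρ₀ = −αΔT + βΔS = 9.66 × 10⁻⁴ − 6.56 × 10⁻⁴ = 3.10 × 10⁻⁴, so Δρ ≈ 0.3174 kg m⁻³.
N² = (g/ρ₀)·Δρ/Δz = g·(Δρ/ρ₀)/Δz = 9.8 × 3.10 × 10⁻⁴ / 59 = 5.1492 × 10⁻⁵ s⁻².
N = √(5.1492 × 10⁻⁵) = 7.1758 × 10⁻³ rad s⁻¹ → T = 2π/N = 875.61 s = 14.594 min ≈ 14.6 min.

14.6 min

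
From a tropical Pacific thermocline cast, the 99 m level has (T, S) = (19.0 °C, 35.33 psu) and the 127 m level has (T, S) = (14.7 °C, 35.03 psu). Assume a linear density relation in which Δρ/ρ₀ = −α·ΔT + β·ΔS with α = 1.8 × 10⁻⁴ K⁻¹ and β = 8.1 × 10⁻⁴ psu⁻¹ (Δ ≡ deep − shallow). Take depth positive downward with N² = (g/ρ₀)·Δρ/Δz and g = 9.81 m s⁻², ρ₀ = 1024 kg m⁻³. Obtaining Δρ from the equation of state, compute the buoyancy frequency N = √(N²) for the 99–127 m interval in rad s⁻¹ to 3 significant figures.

0.0136 rad s⁻¹

ΔT = -4.3 K, ΔS = -0.30 psu (deep − shallow).
Δρ/ρ₀ = −αΔT + βΔS = 7.74 × 10⁻⁴ − 2.43 × 10⁻⁴ = 5.31 × 10⁻⁴, so Δρ ≈ 0.5437 kg m⁻³.
N² = (g/ρ₀)·Δρ/Δz = g·(Δρ/ρ₀)/Δz = 9.81 × 5.31 × 10⁻⁴ / 28 = 1.8604 × 10⁻⁴ s⁻².
N = √(1.8604 × 10⁻⁴) = 0.013640 rad s⁻¹ ≈ 0.0136 rad s⁻¹.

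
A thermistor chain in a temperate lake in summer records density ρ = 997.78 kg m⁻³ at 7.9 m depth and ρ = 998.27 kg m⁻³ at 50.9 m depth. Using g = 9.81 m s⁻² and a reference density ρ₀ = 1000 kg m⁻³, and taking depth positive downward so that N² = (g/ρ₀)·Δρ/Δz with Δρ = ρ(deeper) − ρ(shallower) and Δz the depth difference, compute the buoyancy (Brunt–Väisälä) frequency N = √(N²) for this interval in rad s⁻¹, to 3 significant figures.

Δρ = 998.27 − 997.78 = 0.49 kg m⁻³ over Δz = 50.9 − 7.9 = 43 m.
N² = (9.81/1000) × (0.49/43) = 1.1179 × 10⁻⁴ s⁻².
N = √(1.1179 × 10⁻⁴) = 0.010573 rad s⁻¹ ≈ 0.0106 rad s⁻¹.

0.0106 rad s⁻¹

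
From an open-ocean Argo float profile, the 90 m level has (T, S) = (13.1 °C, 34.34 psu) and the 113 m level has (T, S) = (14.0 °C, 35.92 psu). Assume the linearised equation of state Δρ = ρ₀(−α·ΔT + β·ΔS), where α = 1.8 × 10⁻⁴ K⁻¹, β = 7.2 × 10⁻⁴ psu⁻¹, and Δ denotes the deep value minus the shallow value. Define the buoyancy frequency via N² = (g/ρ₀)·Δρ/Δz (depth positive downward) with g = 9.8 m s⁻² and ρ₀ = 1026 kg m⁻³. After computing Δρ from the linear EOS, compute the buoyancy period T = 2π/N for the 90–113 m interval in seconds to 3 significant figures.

308 s

ΔT = +0.9 K, ΔS = +1.58 psu (deep − shallow).
Δρ/ρ₀ = −αΔT + βΔS = -1.62 × 10⁻⁴ + 1.1376 × 10⁻³ = 9.756 × 10⁻⁴, so Δρ ≈ 1.001 kg m⁻³.
N² = (g/ρ₀)·Δρ/Δz = g·(Δρ/ρ₀)/Δz = 9.8 × 9.756 × 10⁻⁴ / 23 = 4.1569 × 10⁻⁴ s⁻².
N = √(4.1569 × 10⁻⁴) = 0.020388 rad s⁻¹ → T = 2π/N = 308.18 s ≈ 308 s.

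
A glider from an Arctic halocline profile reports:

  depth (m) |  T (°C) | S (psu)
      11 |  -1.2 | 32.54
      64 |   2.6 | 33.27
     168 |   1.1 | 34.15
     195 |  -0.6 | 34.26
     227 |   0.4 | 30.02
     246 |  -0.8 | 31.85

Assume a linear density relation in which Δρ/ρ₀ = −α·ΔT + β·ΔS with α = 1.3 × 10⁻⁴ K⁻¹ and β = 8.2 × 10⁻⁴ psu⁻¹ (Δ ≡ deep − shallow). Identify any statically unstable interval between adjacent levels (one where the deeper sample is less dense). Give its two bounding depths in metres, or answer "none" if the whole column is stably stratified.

195–227 m

Evaluate Δρ/ρ₀ = −αΔT + βΔS across each adjacent pair:
  11–64 m: −αΔT+βΔS = −(1.3 × 10⁻⁴)(+3.8)+(8.2 × 10⁻⁴)(+0.73) = 1.0 × 10⁻⁴ → stable
  64–168 m: −αΔT+βΔS = −(1.3 × 10⁻⁴)(-1.5)+(8.2 × 10⁻⁴)(+0.88) = 9.2 × 10⁻⁴ → stable
  168–195 m: −αΔT+βΔS = −(1.3 × 10⁻⁴)(-1.7)+(8.2 × 10⁻⁴)(+0.11) = 3.1 × 10⁻⁴ → stable
  195–227 m: −αΔT+βΔS = −(1.3 × 10⁻⁴)(+1.0)+(8.2 × 10⁻⁴)(-4.24) = -3.6 × 10⁻³ → UNSTABLE
  227–246 m: −αΔT+βΔS = −(1.3 × 10⁻⁴)(-1.2)+(8.2 × 10⁻⁴)(+1.83) = 1.7 × 10⁻³ → stable
The 195–227 m interval has Δρ < 0: lighter water underlies denser water.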